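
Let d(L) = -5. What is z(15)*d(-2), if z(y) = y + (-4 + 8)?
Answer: -95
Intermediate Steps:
z(y) = 4 + y (z(y) = y + 4 = 4 + y)
z(15)*d(-2) = (4 + 15)*(-5) = 19*(-5) = -95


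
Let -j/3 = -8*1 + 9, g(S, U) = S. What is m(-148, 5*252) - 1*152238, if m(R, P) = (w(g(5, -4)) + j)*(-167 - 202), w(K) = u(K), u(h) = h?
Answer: -152976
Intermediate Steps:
j = -3 (j = -3*(-8*1 + 9) = -3*(-8 + 9) = -3*1 = -3)
w(K) = K
m(R, P) = -738 (m(R, P) = (5 - 3)*(-167 - 202) = 2*(-369) = -738)
m(-148, 5*252) - 1*152238 = -738 - 1*152238 = -738 - 152238 = -152976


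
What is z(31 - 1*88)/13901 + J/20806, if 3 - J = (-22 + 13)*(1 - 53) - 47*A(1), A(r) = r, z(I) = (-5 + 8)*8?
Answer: -2655637/144612103 ≈ -0.018364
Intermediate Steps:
z(I) = 24 (z(I) = 3*8 = 24)
J = -418 (J = 3 - ((-22 + 13)*(1 - 53) - 47*1) = 3 - (-9*(-52) - 47) = 3 - (468 - 47) = 3 - 1*421 = 3 - 421 = -418)
z(31 - 1*88)/13901 + J/20806 = 24/13901 - 418/20806 = 24*(1/13901) - 418*1/20806 = 24/13901 - 209/10403 = -2655637/144612103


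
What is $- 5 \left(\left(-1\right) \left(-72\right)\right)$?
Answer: $-360$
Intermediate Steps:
$- 5 \left(\left(-1\right) \left(-72\right)\right) = \left(-5\right) 72 = -360$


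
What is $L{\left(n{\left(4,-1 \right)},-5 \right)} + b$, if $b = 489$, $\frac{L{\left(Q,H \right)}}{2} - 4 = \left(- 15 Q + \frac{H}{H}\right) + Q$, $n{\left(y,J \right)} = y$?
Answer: $387$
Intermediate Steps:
$L{\left(Q,H \right)} = 10 - 28 Q$ ($L{\left(Q,H \right)} = 8 + 2 \left(\left(- 15 Q + \frac{H}{H}\right) + Q\right) = 8 + 2 \left(\left(- 15 Q + 1\right) + Q\right) = 8 + 2 \left(\left(1 - 15 Q\right) + Q\right) = 8 + 2 \left(1 - 14 Q\right) = 8 - \left(-2 + 28 Q\right) = 10 - 28 Q$)
$L{\left(n{\left(4,-1 \right)},-5 \right)} + b = \left(10 - 112\right) + 489 = -102 + 489 = 387$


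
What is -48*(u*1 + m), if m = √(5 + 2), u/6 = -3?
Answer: 864 - 48*√7 ≈ 737.00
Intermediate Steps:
u = -18 (u = 6*(-3) = -18)
m = √7 ≈ 2.6458
-48*(u*1 + m) = -48*(-18*1 + √7) = -48*(-18 + √7) = 864 - 48*√7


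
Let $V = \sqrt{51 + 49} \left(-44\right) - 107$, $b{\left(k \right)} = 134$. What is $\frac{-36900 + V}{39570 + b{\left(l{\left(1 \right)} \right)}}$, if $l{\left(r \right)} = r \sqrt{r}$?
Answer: $- \frac{37447}{39704} \approx -0.94315$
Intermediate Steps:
$l{\left(r \right)} = r^{\frac{3}{2}}$
$V = -547$ ($V = \sqrt{100} \left(-44\right) - 107 = 10 \left(-44\right) - 107 = -440 - 107 = -547$)
$\frac{-36900 + V}{39570 + b{\left(l{\left(1 \right)} \right)}} = \frac{-36900 - 547}{39570 + 134} = - \frac{37447}{39704}$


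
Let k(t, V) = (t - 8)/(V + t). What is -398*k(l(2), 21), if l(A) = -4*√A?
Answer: 79600/409 + 46168*√2/409 ≈ 354.26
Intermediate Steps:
k(t, V) = (-8 + t)/(V + t)
-398*k(l(2), 21) = -398*(-8 - 4*√2)/(21 - 4*√2)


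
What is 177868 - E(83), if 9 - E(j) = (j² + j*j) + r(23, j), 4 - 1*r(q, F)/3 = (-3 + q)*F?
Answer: 186669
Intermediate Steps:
r(q, F) = 12 - 3*F*(-3 + q) (r(q, F) = 12 - 3*(-3 + q)*F = 12 - 3*F*(-3 + q))
E(j) = -3 - 2*j² + 60*j (E(j) = 9 - ((j² + j*j) + (12 + 9*j - 3*j*23)) = 9 - ((j² + j²) + (12 + 9*j - 69*j)) = 9 - (2*j² + (12 - 60*j)) = 9 - (12 - 60*j + 2*j²) = 9 + (-12 - 2*j² + 60*j) = -3 - 2*j² + 60*j)
177868 - E(83) = 177868 - (-3 - 2*83² + 60*83) = 177868 - (-3 - 2*6889 + 4980) = 177868 - (-3 - 13778 + 4980) = 177868 - 1*(-8801) = 177868 + 8801 = 186669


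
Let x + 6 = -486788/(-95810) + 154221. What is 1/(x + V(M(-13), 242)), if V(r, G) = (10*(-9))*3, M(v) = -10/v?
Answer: 47905/7374978619 ≈ 6.4956e-6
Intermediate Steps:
V(r, G) = -270 (V(r, G) = -90*3 = -270)
x = 7387912969/47905 (x = -6 + (-486788/(-95810) + 154221) = -6 + (-486788*(-1/95810) + 154221) = -6 + (243394/47905 + 154221) = -6 + 7388200399/47905 = 7387912969/47905 ≈ 1.5422e+5)
1/(x + V(M(-13), 242)) = 1/(7387912969/47905 - 270) = 1/(7374978619/47905) = 47905/7374978619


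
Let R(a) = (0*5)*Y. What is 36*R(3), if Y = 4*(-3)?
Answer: 0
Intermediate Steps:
Y = -12
R(a) = 0 (R(a) = (0*5)*(-12) = 0*(-12) = 0)
36*R(3) = 36*0 = 0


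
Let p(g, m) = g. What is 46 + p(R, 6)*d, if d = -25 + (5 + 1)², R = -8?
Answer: -42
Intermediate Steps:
d = 11 (d = -25 + 6² = -25 + 36 = 11)
46 + p(R, 6)*d = 46 - 8*11 = 46 - 88 = -42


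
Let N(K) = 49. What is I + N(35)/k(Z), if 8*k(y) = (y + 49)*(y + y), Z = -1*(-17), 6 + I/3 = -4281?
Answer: -7214923/561 ≈ -12861.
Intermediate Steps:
I = -12861 (I = -18 + 3*(-4281) = -18 - 12843 = -12861)
Z = 17
k(y) = y*(49 + y)/4 (k(y) = ((y + 49)*(y + y))/8 = ((49 + y)*(2*y))/8 = (2*y*(49 + y))/8 = y*(49 + y)/4)
I + N(35)/k(Z) = -12861 + 49/(((¼)*17*(49 + 17))) = -12861 + 49/(((¼)*17*66)) = -12861 + 49/(561/2) = -12861 + 49*(2/561) = -12861 + 98/561 = -7214923/561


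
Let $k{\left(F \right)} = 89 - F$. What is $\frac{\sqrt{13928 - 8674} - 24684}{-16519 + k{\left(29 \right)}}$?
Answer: $\frac{24684}{16459} - \frac{\sqrt{5254}}{16459} \approx 1.4953$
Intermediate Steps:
$\frac{\sqrt{13928 - 8674} - 24684}{-16519 + k{\left(29 \right)}} = \frac{\sqrt{13928 - 8674} - 24684}{-16519 + \left(89 - 29\right)} = \frac{\sqrt{5254} - 24684}{-16519 + \left(89 - 29\right)} = \frac{-24684 + \sqrt{5254}}{-16519 + 60} = \frac{-24684 + \sqrt{5254}}{-16459} = \left(-24684 + \sqrt{5254}\right) \left(- \frac{1}{16459}\right) = \frac{24684}{16459} - \frac{\sqrt{5254}}{16459}$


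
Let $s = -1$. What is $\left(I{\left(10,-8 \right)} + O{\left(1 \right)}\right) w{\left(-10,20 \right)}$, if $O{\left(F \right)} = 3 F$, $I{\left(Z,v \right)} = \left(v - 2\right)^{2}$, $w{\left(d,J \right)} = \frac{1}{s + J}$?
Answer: $\frac{103}{19} \approx 5.4211$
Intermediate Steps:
$w{\left(d,J \right)} = \frac{1}{-1 + J}$
$I{\left(Z,v \right)} = \left(-2 + v\right)^{2}$
$\left(I{\left(10,-8 \right)} + O{\left(1 \right)}\right) w{\left(-10,20 \right)} = \frac{\left(-2 - 8\right)^{2} + 3 \cdot 1}{-1 + 20} = \frac{\left(-10\right)^{2} + 3}{19} = \left(100 + 3\right) \frac{1}{19} = 103 \cdot \frac{1}{19} = \frac{103}{19}$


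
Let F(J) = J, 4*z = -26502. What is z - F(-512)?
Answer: -12227/2 ≈ -6113.5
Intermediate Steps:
z = -13251/2 (z = (¼)*(-26502) = -13251/2 ≈ -6625.5)
z - F(-512) = -13251/2 - 1*(-512) = -13251/2 + 512 = -12227/2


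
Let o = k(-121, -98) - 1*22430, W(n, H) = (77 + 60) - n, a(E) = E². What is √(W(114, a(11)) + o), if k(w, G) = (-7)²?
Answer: I*√22358 ≈ 149.53*I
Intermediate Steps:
k(w, G) = 49
W(n, H) = 137 - n
o = -22381 (o = 49 - 1*22430 = 49 - 22430 = -22381)
√(W(114, a(11)) + o) = √((137 - 1*114) - 22381) = √((137 - 114) - 22381) = √(23 - 22381) = √(-22358) = I*√22358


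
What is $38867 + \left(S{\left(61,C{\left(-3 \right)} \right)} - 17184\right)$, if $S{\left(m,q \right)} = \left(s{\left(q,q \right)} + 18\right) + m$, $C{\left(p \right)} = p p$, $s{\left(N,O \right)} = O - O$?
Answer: $21762$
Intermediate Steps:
$s{\left(N,O \right)} = 0$
$C{\left(p \right)} = p^{2}$
$S{\left(m,q \right)} = 18 + m$ ($S{\left(m,q \right)} = \left(0 + 18\right) + m = 18 + m$)
$38867 + \left(S{\left(61,C{\left(-3 \right)} \right)} - 17184\right) = 38867 + \left(\left(18 + 61\right) - 17184\right) = 38867 + \left(79 - 17184\right) = 38867 - 17105 = 21762$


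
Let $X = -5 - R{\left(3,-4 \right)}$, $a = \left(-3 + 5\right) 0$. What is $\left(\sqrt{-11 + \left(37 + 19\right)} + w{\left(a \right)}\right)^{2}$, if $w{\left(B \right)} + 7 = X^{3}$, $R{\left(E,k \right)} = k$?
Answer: $109 - 48 \sqrt{5} \approx 1.6687$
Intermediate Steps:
$a = 0$ ($a = 2 \cdot 0 = 0$)
$X = -1$ ($X = -5 - -4 = -5 + 4 = -1$)
$w{\left(B \right)} = -8$ ($w{\left(B \right)} = -7 + \left(-1\right)^{3} = -7 - 1 = -8$)
$\left(\sqrt{-11 + \left(37 + 19\right)} + w{\left(a \right)}\right)^{2} = \left(\sqrt{-11 + \left(37 + 19\right)} - 8\right)^{2} = \left(\sqrt{-11 + 56} - 8\right)^{2} = \left(\sqrt{45} - 8\right)^{2} = \left(3 \sqrt{5} - 8\right)^{2} = \left(-8 + 3 \sqrt{5}\right)^{2}$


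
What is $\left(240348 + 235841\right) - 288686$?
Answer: $187503$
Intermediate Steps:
$\left(240348 + 235841\right) - 288686 = 476189 - 288686 = 187503$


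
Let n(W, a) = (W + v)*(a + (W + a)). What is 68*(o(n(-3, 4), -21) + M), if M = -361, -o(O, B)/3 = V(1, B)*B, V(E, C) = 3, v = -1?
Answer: -11696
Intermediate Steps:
n(W, a) = (-1 + W)*(W + 2*a) (n(W, a) = (W - 1)*(a + (W + a)) = (-1 + W)*(W + 2*a))
o(O, B) = -9*B
68*(o(n(-3, 4), -21) + M) = 68*(-9*(-21) - 361) = 68*(189 - 361) = 68*(-172) = -11696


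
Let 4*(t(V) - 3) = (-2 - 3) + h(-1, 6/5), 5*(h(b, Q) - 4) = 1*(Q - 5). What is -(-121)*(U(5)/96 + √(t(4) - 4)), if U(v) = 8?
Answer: 121/12 + 726*I/5 ≈ 10.083 + 145.2*I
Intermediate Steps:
h(b, Q) = 3 + Q/5 (h(b, Q) = 4 + (1*(Q - 5))/5 = 4 + (1*(-5 + Q))/5 = 4 + (-5 + Q)/5 = 4 + (-1 + Q/5) = 3 + Q/5)
t(V) = 64/25 (t(V) = 3 + ((-2 - 3) + (3 + (6/5)/5))/4 = 3 + (-5 + (3 + (6*(⅕))/5))/4 = 3 + (-5 + (3 + (⅕)*(6/5)))/4 = 3 + (-5 + (3 + 6/25))/4 = 3 + (-5 + 81/25)/4 = 3 + (¼)*(-44/25) = 3 - 11/25 = 64/25)
-(-121)*(U(5)/96 + √(t(4) - 4)) = -(-121)*(8/96 + √(64/25 - 4)) = -(-121)*(8*(1/96) + √(-36/25)) = -(-121)*(1/12 + 6*I/5) = -(-121/12 - 726*I/5) = 121/12 + 726*I/5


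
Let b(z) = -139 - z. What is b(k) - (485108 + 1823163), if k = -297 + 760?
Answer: -2308873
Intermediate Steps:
k = 463
b(k) - (485108 + 1823163) = (-139 - 1*463) - (485108 + 1823163) = (-139 - 463) - 1*2308271 = -602 - 2308271 = -2308873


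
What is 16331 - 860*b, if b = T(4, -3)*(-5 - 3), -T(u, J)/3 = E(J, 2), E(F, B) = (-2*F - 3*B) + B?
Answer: -24949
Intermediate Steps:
E(F, B) = -2*B - 2*F (E(F, B) = (-3*B - 2*F) + B = -2*B - 2*F)
T(u, J) = 12 + 6*J (T(u, J) = -3*(-2*2 - 2*J) = -3*(-4 - 2*J) = 12 + 6*J)
b = 48 (b = (12 + 6*(-3))*(-5 - 3) = (12 - 18)*(-8) = -6*(-8) = 48)
16331 - 860*b = 16331 - 860*48 = 16331 - 41280 = -24949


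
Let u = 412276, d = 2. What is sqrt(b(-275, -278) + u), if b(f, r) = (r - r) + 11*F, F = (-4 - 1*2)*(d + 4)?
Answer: 2*sqrt(102970) ≈ 641.78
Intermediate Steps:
F = -36 (F = (-4 - 1*2)*(2 + 4) = (-4 - 2)*6 = -6*6 = -36)
b(f, r) = -396 (b(f, r) = (r - r) + 11*(-36) = 0 - 396 = -396)
sqrt(b(-275, -278) + u) = sqrt(-396 + 412276) = sqrt(411880) = 2*sqrt(102970)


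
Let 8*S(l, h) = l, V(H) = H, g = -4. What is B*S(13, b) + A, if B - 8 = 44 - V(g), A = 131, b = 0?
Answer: 222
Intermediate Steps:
S(l, h) = l/8
B = 56 (B = 8 + (44 - 1*(-4)) = 8 + (44 + 4) = 8 + 48 = 56)
B*S(13, b) + A = 56*((1/8)*13) + 131 = 56*(13/8) + 131 = 91 + 131 = 222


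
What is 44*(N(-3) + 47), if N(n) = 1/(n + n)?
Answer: 6182/3 ≈ 2060.7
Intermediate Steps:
N(n) = 1/(2*n)
44*(N(-3) + 47) = 44*((1/2)/(-3) + 47) = 44*((1/2)*(-1/3) + 47) = 44*(-1/6 + 47) = 44*(281/6) = 6182/3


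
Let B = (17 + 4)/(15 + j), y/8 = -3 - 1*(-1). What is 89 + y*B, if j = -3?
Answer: 61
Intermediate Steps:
y = -16 (y = 8*(-3 - 1*(-1)) = 8*(-3 + 1) = 8*(-2) = -16)
B = 7/4 (B = (17 + 4)/(15 - 3) = 21/12 = 21*(1/12) = 7/4 ≈ 1.7500)
89 + y*B = 89 - 16*7/4 = 89 - 28 = 61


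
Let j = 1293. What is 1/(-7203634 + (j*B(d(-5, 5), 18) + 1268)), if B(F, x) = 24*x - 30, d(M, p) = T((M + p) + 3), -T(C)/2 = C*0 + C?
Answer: -1/6682580 ≈ -1.4964e-7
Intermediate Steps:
T(C) = -2*C (T(C) = -2*(C*0 + C) = -2*(0 + C) = -2*C)
d(M, p) = -6 - 2*M - 2*p (d(M, p) = -2*((M + p) + 3) = -2*(3 + M + p) = -6 - 2*M - 2*p)
B(F, x) = -30 + 24*x
1/(-7203634 + (j*B(d(-5, 5), 18) + 1268)) = 1/(-7203634 + (1293*(-30 + 24*18) + 1268)) = 1/(-7203634 + (1293*(-30 + 432) + 1268)) = 1/(-7203634 + (1293*402 + 1268)) = 1/(-7203634 + (519786 + 1268)) = 1/(-7203634 + 521054) = 1/(-6682580) = -1/6682580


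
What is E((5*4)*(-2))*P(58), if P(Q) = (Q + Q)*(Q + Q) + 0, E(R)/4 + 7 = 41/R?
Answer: -2159688/5 ≈ -4.3194e+5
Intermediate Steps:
E(R) = -28 + 164/R (E(R) = -28 + 4*(41/R) = -28 + 164/R)
P(Q) = 4*Q² (P(Q) = (2*Q)*(2*Q) + 0 = 4*Q² + 0 = 4*Q²)
E((5*4)*(-2))*P(58) = (-28 + 164/(((5*4)*(-2))))*(4*58²) = (-28 + 164/((20*(-2))))*(4*3364) = (-28 + 164/(-40))*13456 = (-28 + 164*(-1/40))*13456 = (-28 - 41/10)*13456 = -321/10*13456 = -2159688/5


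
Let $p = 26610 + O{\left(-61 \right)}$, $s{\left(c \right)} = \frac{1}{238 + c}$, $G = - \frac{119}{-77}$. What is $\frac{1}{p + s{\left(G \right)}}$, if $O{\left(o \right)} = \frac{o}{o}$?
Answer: $\frac{2635}{70119996} \approx 3.7578 \cdot 10^{-5}$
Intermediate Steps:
$O{\left(o \right)} = 1$
$G = \frac{17}{11}$ ($G = \left(-119\right) \left(- \frac{1}{77}\right) = \frac{17}{11} \approx 1.5455$)
$p = 26611$ ($p = 26610 + 1 = 26611$)
$\frac{1}{p + s{\left(G \right)}} = \frac{1}{26611 + \frac{1}{238 + \frac{17}{11}}} = \frac{1}{26611 + \frac{1}{\frac{2635}{11}}} = \frac{1}{26611 + \frac{11}{2635}} = \frac{1}{\frac{70119996}{2635}} = \frac{2635}{70119996}$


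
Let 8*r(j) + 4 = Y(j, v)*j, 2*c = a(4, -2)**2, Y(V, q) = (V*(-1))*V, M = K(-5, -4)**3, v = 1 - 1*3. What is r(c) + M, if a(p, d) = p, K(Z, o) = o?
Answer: -257/2 ≈ -128.50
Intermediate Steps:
v = -2 (v = 1 - 3 = -2)
M = -64 (M = (-4)**3 = -64)
Y(V, q) = -V**2 (Y(V, q) = (-V)*V = -V**2)
c = 8 (c = (1/2)*4**2 = (1/2)*16 = 8)
r(j) = -1/2 - j**3/8 (r(j) = -1/2 + ((-j**2)*j)/8 = -1/2 + (-j**3)/8 = -1/2 - j**3/8)
r(c) + M = (-1/2 - 1/8*8**3) - 64 = (-1/2 - 1/8*512) - 64 = (-1/2 - 64) - 64 = -129/2 - 64 = -257/2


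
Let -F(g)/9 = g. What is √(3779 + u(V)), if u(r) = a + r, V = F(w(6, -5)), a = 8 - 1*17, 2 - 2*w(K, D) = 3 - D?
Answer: √3797 ≈ 61.620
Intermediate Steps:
w(K, D) = -½ + D/2 (w(K, D) = 1 - (3 - D)/2 = 1 + (-3/2 + D/2) = -½ + D/2)
F(g) = -9*g
a = -9 (a = 8 - 17 = -9)
V = 27 (V = -9*(-½ + (½)*(-5)) = -9*(-½ - 5/2) = -9*(-3) = 27)
u(r) = -9 + r
√(3779 + u(V)) = √(3779 + (-9 + 27)) = √(3779 + 18) = √3797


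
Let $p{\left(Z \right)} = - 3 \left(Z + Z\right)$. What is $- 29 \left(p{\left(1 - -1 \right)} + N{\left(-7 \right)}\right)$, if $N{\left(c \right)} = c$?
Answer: $551$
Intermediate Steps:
$p{\left(Z \right)} = - 6 Z$ ($p{\left(Z \right)} = - 3 \cdot 2 Z = - 6 Z$)
$- 29 \left(p{\left(1 - -1 \right)} + N{\left(-7 \right)}\right) = - 29 \left(- 6 \left(1 - -1\right) - 7\right) = - 29 \left(- 6 \left(1 + 1\right) - 7\right) = - 29 \left(\left(-6\right) 2 - 7\right) = - 29 \left(-12 - 7\right) = \left(-29\right) \left(-19\right) = 551$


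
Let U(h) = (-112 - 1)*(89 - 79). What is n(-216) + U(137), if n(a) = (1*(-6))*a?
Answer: 166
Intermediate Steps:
U(h) = -1130 (U(h) = -113*10 = -1130)
n(a) = -6*a
n(-216) + U(137) = -6*(-216) - 1130 = 1296 - 1130 = 166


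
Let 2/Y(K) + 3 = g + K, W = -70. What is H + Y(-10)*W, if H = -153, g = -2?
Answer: -431/3 ≈ -143.67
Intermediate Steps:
Y(K) = 2/(-5 + K) (Y(K) = 2/(-3 + (-2 + K)) = 2/(-5 + K))
H + Y(-10)*W = -153 + (2/(-5 - 10))*(-70) = -153 + (2/(-15))*(-70) = -153 + (2*(-1/15))*(-70) = -153 - 2/15*(-70) = -153 + 28/3 = -431/3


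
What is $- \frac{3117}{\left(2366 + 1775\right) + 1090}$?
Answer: $- \frac{3117}{5231} \approx -0.59587$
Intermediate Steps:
$- \frac{3117}{\left(2366 + 1775\right) + 1090} = - \frac{3117}{4141 + 1090} = - \frac{3117}{5231}$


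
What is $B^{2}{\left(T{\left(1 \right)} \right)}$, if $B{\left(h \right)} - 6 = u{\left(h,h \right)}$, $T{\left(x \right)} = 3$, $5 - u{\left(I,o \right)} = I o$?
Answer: $4$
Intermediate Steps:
$u{\left(I,o \right)} = 5 - I o$
$B{\left(h \right)} = 11 - h^{2}$ ($B{\left(h \right)} = 6 - \left(-5 + h h\right) = 6 - \left(-5 + h^{2}\right) = 11 - h^{2}$)
$B^{2}{\left(T{\left(1 \right)} \right)} = \left(11 - 3^{2}\right)^{2} = \left(11 - 9\right)^{2} = 2^{2} = 4$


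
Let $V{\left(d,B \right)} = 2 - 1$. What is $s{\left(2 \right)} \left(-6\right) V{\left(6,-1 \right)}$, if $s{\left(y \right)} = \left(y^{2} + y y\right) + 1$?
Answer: $-54$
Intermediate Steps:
$V{\left(d,B \right)} = 1$
$s{\left(y \right)} = 1 + 2 y^{2}$ ($s{\left(y \right)} = \left(y^{2} + y^{2}\right) + 1 = 2 y^{2} + 1 = 1 + 2 y^{2}$)
$s{\left(2 \right)} \left(-6\right) V{\left(6,-1 \right)} = \left(1 + 2 \cdot 2^{2}\right) \left(-6\right) 1 = \left(1 + 2 \cdot 4\right) \left(-6\right) 1 = \left(1 + 8\right) \left(-6\right) 1 = 9 \left(-6\right) 1 = \left(-54\right) 1 = -54$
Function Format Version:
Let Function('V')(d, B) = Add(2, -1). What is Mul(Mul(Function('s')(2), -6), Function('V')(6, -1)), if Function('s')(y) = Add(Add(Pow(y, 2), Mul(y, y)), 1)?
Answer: -54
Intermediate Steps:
Function('V')(d, B) = 1
Function('s')(y) = Add(1, Mul(2, Pow(y, 2))) (Function('s')(y) = Add(Add(Pow(y, 2), Pow(y, 2)), 1) = Add(Mul(2, Pow(y, 2)), 1) = Add(1, Mul(2, Pow(y, 2))))
Mul(Mul(Function('s')(2), -6), Function('V')(6, -1)) = Mul(Mul(Add(1, Mul(2, Pow(2, 2))), -6), 1) = Mul(Mul(Add(1, Mul(2, 4)), -6), 1) = Mul(Mul(Add(1, 8), -6), 1) = Mul(Mul(9, -6), 1) = Mul(-54, 1) = -54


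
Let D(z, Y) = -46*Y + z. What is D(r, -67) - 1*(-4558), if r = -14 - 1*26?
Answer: 7600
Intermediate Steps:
r = -40 (r = -14 - 26 = -40)
D(z, Y) = z - 46*Y
D(r, -67) - 1*(-4558) = (-40 - 46*(-67)) - 1*(-4558) = (-40 + 3082) + 4558 = 3042 + 4558 = 7600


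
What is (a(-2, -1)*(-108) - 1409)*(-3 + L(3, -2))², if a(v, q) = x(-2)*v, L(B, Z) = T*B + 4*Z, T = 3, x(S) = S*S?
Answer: -2180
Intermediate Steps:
x(S) = S²
L(B, Z) = 3*B + 4*Z
a(v, q) = 4*v (a(v, q) = (-2)²*v = 4*v)
(a(-2, -1)*(-108) - 1409)*(-3 + L(3, -2))² = ((4*(-2))*(-108) - 1409)*(-3 + (3*3 + 4*(-2)))² = (-8*(-108) - 1409)*(-3 + (9 - 8))² = (864 - 1409)*(-3 + 1)² = -545*(-2)² = -545*4 = -2180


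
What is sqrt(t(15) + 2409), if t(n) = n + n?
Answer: 3*sqrt(271) ≈ 49.386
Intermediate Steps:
t(n) = 2*n
sqrt(t(15) + 2409) = sqrt(2*15 + 2409) = sqrt(30 + 2409) = sqrt(2439) = 3*sqrt(271)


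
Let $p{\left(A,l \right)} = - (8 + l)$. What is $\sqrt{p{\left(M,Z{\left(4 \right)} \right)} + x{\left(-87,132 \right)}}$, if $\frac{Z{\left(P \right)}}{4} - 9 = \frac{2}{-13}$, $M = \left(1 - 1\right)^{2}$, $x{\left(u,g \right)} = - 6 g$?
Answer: $\frac{2 i \sqrt{35295}}{13} \approx 28.903 i$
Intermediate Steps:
$M = 0$ ($M = 0^{2} = 0$)
$Z{\left(P \right)} = \frac{460}{13}$ ($Z{\left(P \right)} = 36 + 4 \frac{2}{-13} = 36 + 4 \cdot 2 \left(- \frac{1}{13}\right) = 36 + 4 \left(- \frac{2}{13}\right) = 36 - \frac{8}{13} = \frac{460}{13}$)
$p{\left(A,l \right)} = -8 - l$
$\sqrt{p{\left(M,Z{\left(4 \right)} \right)} + x{\left(-87,132 \right)}} = \sqrt{\left(-8 - \frac{460}{13}\right) - 792} = \sqrt{- \frac{564}{13} - 792} = \sqrt{- \frac{10860}{13}} = \frac{2 i \sqrt{35295}}{13}$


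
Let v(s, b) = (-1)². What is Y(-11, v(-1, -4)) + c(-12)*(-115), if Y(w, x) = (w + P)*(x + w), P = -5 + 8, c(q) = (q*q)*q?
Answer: 198800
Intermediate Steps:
v(s, b) = 1
c(q) = q³ (c(q) = q²*q = q³)
P = 3
Y(w, x) = (3 + w)*(w + x) (Y(w, x) = (w + 3)*(x + w) = (3 + w)*(w + x))
Y(-11, v(-1, -4)) + c(-12)*(-115) = ((-11)² + 3*(-11) + 3*1 - 11*1) + (-12)³*(-115) = (121 - 33 + 3 - 11) - 1728*(-115) = 80 + 198720 = 198800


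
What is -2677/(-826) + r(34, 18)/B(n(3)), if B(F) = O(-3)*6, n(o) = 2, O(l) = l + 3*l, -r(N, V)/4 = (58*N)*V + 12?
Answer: 4896299/2478 ≈ 1975.9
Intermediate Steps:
r(N, V) = -48 - 232*N*V (r(N, V) = -4*((58*N)*V + 12) = -4*(58*N*V + 12) = -4*(12 + 58*N*V) = -48 - 232*N*V)
O(l) = 4*l
B(F) = -72 (B(F) = (4*(-3))*6 = -12*6 = -72)
-2677/(-826) + r(34, 18)/B(n(3)) = -2677/(-826) + (-48 - 232*34*18)/(-72) = -2677*(-1/826) + (-48 - 141984)*(-1/72) = 2677/826 - 142032*(-1/72) = 2677/826 + 5918/3 = 4896299/2478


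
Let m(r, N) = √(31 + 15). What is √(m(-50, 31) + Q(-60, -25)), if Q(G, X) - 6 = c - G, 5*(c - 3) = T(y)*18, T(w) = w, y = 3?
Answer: √(1995 + 25*√46)/5 ≈ 9.3050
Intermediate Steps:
c = 69/5 (c = 3 + (3*18)/5 = 3 + (⅕)*54 = 3 + 54/5 = 69/5 ≈ 13.800)
m(r, N) = √46
Q(G, X) = 99/5 - G (Q(G, X) = 6 + (69/5 - G) = 99/5 - G)
√(m(-50, 31) + Q(-60, -25)) = √(√46 + (99/5 - 1*(-60))) = √(√46 + (99/5 + 60)) = √(√46 + 399/5) = √(399/5 + √46)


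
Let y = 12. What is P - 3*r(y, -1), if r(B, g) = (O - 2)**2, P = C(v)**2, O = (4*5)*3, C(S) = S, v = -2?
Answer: -10088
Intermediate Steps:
O = 60 (O = 20*3 = 60)
P = 4 (P = (-2)**2 = 4)
r(B, g) = 3364 (r(B, g) = (60 - 2)**2 = 58**2 = 3364)
P - 3*r(y, -1) = 4 - 3*3364 = 4 - 10092 = -10088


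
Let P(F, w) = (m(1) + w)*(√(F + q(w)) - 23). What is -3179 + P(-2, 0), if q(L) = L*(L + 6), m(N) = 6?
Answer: -3317 + 6*I*√2 ≈ -3317.0 + 8.4853*I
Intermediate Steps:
q(L) = L*(6 + L)
P(F, w) = (-23 + √(F + w*(6 + w)))*(6 + w) (P(F, w) = (6 + w)*(√(F + w*(6 + w)) - 23) = (6 + w)*(-23 + √(F + w*(6 + w))) = (-23 + √(F + w*(6 + w)))*(6 + w))
-3179 + P(-2, 0) = -3179 + (-138 - 23*0 + 6*√(-2 + 0*(6 + 0)) + 0*√(-2 + 0*(6 + 0))) = -3179 + (-138 + 0 + 6*√(-2 + 0*6) + 0*√(-2 + 0*6)) = -3179 + (-138 + 0 + 6*√(-2 + 0) + 0*√(-2 + 0)) = -3179 + (-138 + 0 + 6*√(-2) + 0*√(-2)) = -3179 + (-138 + 0 + 6*(I*√2) + 0*(I*√2)) = -3179 + (-138 + 0 + 6*I*√2 + 0) = -3179 + (-138 + 6*I*√2) = -3317 + 6*I*√2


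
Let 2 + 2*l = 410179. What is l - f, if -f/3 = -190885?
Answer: -735133/2 ≈ -3.6757e+5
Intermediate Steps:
f = 572655 (f = -3*(-190885) = 572655)
l = 410177/2 (l = -1 + (½)*410179 = -1 + 410179/2 = 410177/2 ≈ 2.0509e+5)
l - f = 410177/2 - 1*572655 = 410177/2 - 572655 = -735133/2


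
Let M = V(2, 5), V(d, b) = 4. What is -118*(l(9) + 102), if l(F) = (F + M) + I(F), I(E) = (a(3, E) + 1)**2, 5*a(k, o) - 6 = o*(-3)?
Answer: -369458/25 ≈ -14778.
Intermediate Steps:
a(k, o) = 6/5 - 3*o/5 (a(k, o) = 6/5 + (o*(-3))/5 = 6/5 + (-3*o)/5 = 6/5 - 3*o/5)
I(E) = (11/5 - 3*E/5)**2 (I(E) = ((6/5 - 3*E/5) + 1)**2 = (11/5 - 3*E/5)**2)
M = 4
l(F) = 4 + F + (-11 + 3*F)**2/25 (l(F) = (F + 4) + (-11 + 3*F)**2/25 = (4 + F) + (-11 + 3*F)**2/25 = 4 + F + (-11 + 3*F)**2/25)
-118*(l(9) + 102) = -118*((221/25 - 41/25*9 + (9/25)*9**2) + 102) = -118*((221/25 - 369/25 + (9/25)*81) + 102) = -118*((221/25 - 369/25 + 729/25) + 102) = -118*(581/25 + 102) = -118*3131/25 = -369458/25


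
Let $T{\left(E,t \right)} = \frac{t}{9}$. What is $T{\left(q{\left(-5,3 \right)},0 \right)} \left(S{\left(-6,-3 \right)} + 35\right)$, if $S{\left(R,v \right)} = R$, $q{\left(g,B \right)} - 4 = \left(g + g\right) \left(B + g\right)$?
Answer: $0$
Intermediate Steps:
$q{\left(g,B \right)} = 4 + 2 g \left(B + g\right)$ ($q{\left(g,B \right)} = 4 + \left(g + g\right) \left(B + g\right) = 4 + 2 g \left(B + g\right)$)
$T{\left(E,t \right)} = \frac{t}{9}$ ($T{\left(E,t \right)} = t \frac{1}{9} = \frac{t}{9}$)
$T{\left(q{\left(-5,3 \right)},0 \right)} \left(S{\left(-6,-3 \right)} + 35\right) = \frac{1}{9} \cdot 0 \left(-6 + 35\right) = 0 \cdot 29 = 0$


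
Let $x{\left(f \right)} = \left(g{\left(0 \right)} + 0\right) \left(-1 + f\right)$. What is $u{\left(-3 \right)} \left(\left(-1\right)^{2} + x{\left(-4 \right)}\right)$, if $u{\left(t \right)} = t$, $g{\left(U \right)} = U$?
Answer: $-3$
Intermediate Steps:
$x{\left(f \right)} = 0$ ($x{\left(f \right)} = \left(0 + 0\right) \left(-1 + f\right) = 0 \left(-1 + f\right) = 0$)
$u{\left(-3 \right)} \left(\left(-1\right)^{2} + x{\left(-4 \right)}\right) = - 3 \left(\left(-1\right)^{2} + 0\right) = - 3 \left(1 + 0\right) = \left(-3\right) 1 = -3$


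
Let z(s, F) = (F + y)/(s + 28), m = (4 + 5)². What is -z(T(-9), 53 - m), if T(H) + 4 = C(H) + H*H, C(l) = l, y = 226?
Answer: -33/16 ≈ -2.0625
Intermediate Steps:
T(H) = -4 + H + H² (T(H) = -4 + (H + H*H) = -4 + (H + H²) = -4 + H + H²)
m = 81 (m = 9² = 81)
z(s, F) = (226 + F)/(28 + s) (z(s, F) = (F + 226)/(s + 28) = (226 + F)/(28 + s))
-z(T(-9), 53 - m) = -(226 + (53 - 1*81))/(28 + (-4 - 9 + (-9)²)) = -(226 + (53 - 81))/(28 + (-4 - 9 + 81)) = -(226 - 28)/(28 + 68) = -198/96 = -1*33/16 = -33/16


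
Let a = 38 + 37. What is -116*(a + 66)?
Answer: -16356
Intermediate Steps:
a = 75
-116*(a + 66) = -116*(75 + 66) = -116*141 = -16356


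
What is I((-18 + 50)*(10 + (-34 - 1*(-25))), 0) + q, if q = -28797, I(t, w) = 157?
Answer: -28640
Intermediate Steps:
I((-18 + 50)*(10 + (-34 - 1*(-25))), 0) + q = 157 - 28797 = -28640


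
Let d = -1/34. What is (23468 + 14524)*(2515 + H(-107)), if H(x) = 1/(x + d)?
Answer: 115901573864/1213 ≈ 9.5550e+7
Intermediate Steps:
d = -1/34 (d = -1*1/34 = -1/34 ≈ -0.029412)
H(x) = 1/(-1/34 + x) (H(x) = 1/(x - 1/34) = 1/(-1/34 + x))
(23468 + 14524)*(2515 + H(-107)) = (23468 + 14524)*(2515 + 34/(-1 + 34*(-107))) = 37992*(2515 + 34/(-1 - 3638)) = 37992*(2515 + 34/(-3639)) = 37992*(2515 + 34*(-1/3639)) = 37992*(2515 - 34/3639) = 37992*(9152051/3639) = 115901573864/1213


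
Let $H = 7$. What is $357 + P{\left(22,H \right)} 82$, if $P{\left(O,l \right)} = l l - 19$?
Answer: $2817$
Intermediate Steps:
$P{\left(O,l \right)} = -19 + l^{2}$ ($P{\left(O,l \right)} = l^{2} - 19 = -19 + l^{2}$)
$357 + P{\left(22,H \right)} 82 = 357 + \left(-19 + 7^{2}\right) 82 = 357 + \left(-19 + 49\right) 82 = 357 + 30 \cdot 82 = 357 + 2460 = 2817$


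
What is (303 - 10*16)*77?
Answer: 11011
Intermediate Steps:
(303 - 10*16)*77 = (303 - 160)*77 = 143*77 = 11011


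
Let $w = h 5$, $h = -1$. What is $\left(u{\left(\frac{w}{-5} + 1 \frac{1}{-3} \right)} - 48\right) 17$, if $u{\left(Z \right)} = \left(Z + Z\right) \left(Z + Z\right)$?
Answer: $- \frac{7072}{9} \approx -785.78$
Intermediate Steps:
$w = -5$ ($w = \left(-1\right) 5 = -5$)
$u{\left(Z \right)} = 4 Z^{2}$ ($u{\left(Z \right)} = 2 Z 2 Z = 4 Z^{2}$)
$\left(u{\left(\frac{w}{-5} + 1 \frac{1}{-3} \right)} - 48\right) 17 = \left(4 \left(- \frac{5}{-5} + 1 \frac{1}{-3}\right)^{2} - 48\right) 17 = \left(4 \left(\left(-5\right) \left(- \frac{1}{5}\right) + 1 \left(- \frac{1}{3}\right)\right)^{2} - 48\right) 17 = \left(4 \left(1 - \frac{1}{3}\right)^{2} - 48\right) 17 = \left(4 \left(\frac{2}{3}\right)^{2} - 48\right) 17 = \left(4 \cdot \frac{4}{9} - 48\right) 17 = \left(\frac{16}{9} - 48\right) 17 = \left(- \frac{416}{9}\right) 17 = - \frac{7072}{9}$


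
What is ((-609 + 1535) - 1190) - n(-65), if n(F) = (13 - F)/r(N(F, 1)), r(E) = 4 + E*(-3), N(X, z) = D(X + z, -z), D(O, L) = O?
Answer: -25911/98 ≈ -264.40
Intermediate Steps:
N(X, z) = X + z
r(E) = 4 - 3*E
n(F) = (13 - F)/(1 - 3*F) (n(F) = (13 - F)/(4 - 3*(F + 1)) = (13 - F)/(4 - 3*(1 + F)) = (13 - F)/(4 + (-3 - 3*F)) = (13 - F)/(1 - 3*F))
((-609 + 1535) - 1190) - n(-65) = ((-609 + 1535) - 1190) - (-13 - 65)/(-1 + 3*(-65)) = (926 - 1190) - (-78)/(-1 - 195) = -264 - (-78)/(-196) = -264 - (-1)*(-78)/196 = -264 - 1*39/98 = -264 - 39/98 = -25911/98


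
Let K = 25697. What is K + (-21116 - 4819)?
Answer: -238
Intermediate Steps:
K + (-21116 - 4819) = 25697 + (-21116 - 4819) = 25697 - 25935 = -238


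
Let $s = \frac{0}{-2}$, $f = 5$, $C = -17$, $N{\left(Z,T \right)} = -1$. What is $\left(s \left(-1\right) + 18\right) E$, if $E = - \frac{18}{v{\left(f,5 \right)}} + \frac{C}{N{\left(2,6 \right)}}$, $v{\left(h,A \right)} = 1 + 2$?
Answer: $198$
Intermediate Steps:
$v{\left(h,A \right)} = 3$
$E = 11$ ($E = - \frac{18}{3} - \frac{17}{-1} = \left(-18\right) \frac{1}{3} - -17 = -6 + 17 = 11$)
$s = 0$ ($s = 0 \left(- \frac{1}{2}\right) = 0$)
$\left(s \left(-1\right) + 18\right) E = \left(0 \left(-1\right) + 18\right) 11 = \left(0 + 18\right) 11 = 18 \cdot 11 = 198$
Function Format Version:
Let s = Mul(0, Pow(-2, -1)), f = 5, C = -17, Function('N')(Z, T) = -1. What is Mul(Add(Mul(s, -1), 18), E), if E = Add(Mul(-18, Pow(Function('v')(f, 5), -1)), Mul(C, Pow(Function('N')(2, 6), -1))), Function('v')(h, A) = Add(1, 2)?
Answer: 198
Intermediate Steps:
Function('v')(h, A) = 3
E = 11 (E = Add(Mul(-18, Pow(3, -1)), Mul(-17, Pow(-1, -1))) = Add(Mul(-18, Rational(1, 3)), Mul(-17, -1)) = Add(-6, 17) = 11)
s = 0 (s = Mul(0, Rational(-1, 2)) = 0)
Mul(Add(Mul(s, -1), 18), E) = Mul(Add(Mul(0, -1), 18), 11) = Mul(Add(0, 18), 11) = Mul(18, 11) = 198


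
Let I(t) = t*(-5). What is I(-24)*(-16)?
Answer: -1920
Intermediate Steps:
I(t) = -5*t
I(-24)*(-16) = -5*(-24)*(-16) = 120*(-16) = -1920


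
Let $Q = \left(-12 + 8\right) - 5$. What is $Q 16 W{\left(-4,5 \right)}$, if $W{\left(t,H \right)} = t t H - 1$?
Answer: $-11376$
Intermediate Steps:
$W{\left(t,H \right)} = -1 + H t^{2}$ ($W{\left(t,H \right)} = t^{2} H - 1 = H t^{2} - 1 = -1 + H t^{2}$)
$Q = -9$ ($Q = -4 - 5 = -9$)
$Q 16 W{\left(-4,5 \right)} = \left(-9\right) 16 \left(-1 + 5 \left(-4\right)^{2}\right) = - 144 \left(-1 + 5 \cdot 16\right) = - 144 \left(-1 + 80\right) = \left(-144\right) 79 = -11376$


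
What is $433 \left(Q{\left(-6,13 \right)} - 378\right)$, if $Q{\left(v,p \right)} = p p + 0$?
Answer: $-90497$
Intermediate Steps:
$Q{\left(v,p \right)} = p^{2}$ ($Q{\left(v,p \right)} = p^{2} + 0 = p^{2}$)
$433 \left(Q{\left(-6,13 \right)} - 378\right) = 433 \left(13^{2} - 378\right) = 433 \left(169 - 378\right) = 433 \left(-209\right) = -90497$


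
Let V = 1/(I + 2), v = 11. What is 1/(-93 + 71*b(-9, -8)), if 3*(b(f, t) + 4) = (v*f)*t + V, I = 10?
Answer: 36/661283 ≈ 5.4440e-5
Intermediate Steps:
V = 1/12 (V = 1/(10 + 2) = 1/12 ≈ 0.083333)
b(f, t) = -143/36 + 11*f*t/3 (b(f, t) = -4 + ((11*f)*t + 1/12)/3 = -4 + (11*f*t + 1/12)/3 = -4 + (1/12 + 11*f*t)/3 = -4 + (1/36 + 11*f*t/3) = -143/36 + 11*f*t/3)
1/(-93 + 71*b(-9, -8)) = 1/(-93 + 71*(-143/36 + (11/3)*(-9)*(-8))) = 1/(-93 + 71*(-143/36 + 264)) = 1/(-93 + 71*(9361/36)) = 1/(-93 + 664631/36) = 1/(661283/36) = 36/661283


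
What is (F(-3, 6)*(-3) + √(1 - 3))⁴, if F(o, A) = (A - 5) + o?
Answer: (6 + I*√2)⁴ ≈ 868.0 + 1154.0*I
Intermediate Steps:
F(o, A) = -5 + A + o (F(o, A) = (-5 + A) + o = -5 + A + o)
(F(-3, 6)*(-3) + √(1 - 3))⁴ = ((-5 + 6 - 3)*(-3) + √(1 - 3))⁴ = (-2*(-3) + √(-2))⁴ = (6 + I*√2)⁴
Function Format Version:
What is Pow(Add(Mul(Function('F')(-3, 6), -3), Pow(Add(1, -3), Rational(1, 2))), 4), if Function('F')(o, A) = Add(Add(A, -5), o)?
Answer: Pow(Add(6, Mul(I, Pow(2, Rational(1, 2)))), 4) ≈ Add(868.00, Mul(1154.0, I))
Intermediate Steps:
Function('F')(o, A) = Add(-5, A, o) (Function('F')(o, A) = Add(Add(-5, A), o) = Add(-5, A, o))
Pow(Add(Mul(Function('F')(-3, 6), -3), Pow(Add(1, -3), Rational(1, 2))), 4) = Pow(Add(Mul(Add(-5, 6, -3), -3), Pow(Add(1, -3), Rational(1, 2))), 4) = Pow(Add(Mul(-2, -3), Pow(-2, Rational(1, 2))), 4) = Pow(Add(6, Mul(I, Pow(2, Rational(1, 2)))), 4)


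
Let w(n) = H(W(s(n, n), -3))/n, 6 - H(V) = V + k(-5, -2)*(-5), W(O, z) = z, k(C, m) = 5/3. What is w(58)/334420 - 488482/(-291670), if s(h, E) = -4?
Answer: 142121666717/84860044818 ≈ 1.6748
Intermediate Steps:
k(C, m) = 5/3 (k(C, m) = 5*(⅓) = 5/3)
H(V) = 43/3 - V (H(V) = 6 - (V + (5/3)*(-5)) = 6 - (V - 25/3) = 6 - (-25/3 + V) = 6 + (25/3 - V) = 43/3 - V)
w(n) = 52/(3*n) (w(n) = (43/3 - 1*(-3))/n = (43/3 + 3)/n = 52/(3*n))
w(58)/334420 - 488482/(-291670) = ((52/3)/58)/334420 - 488482/(-291670) = ((52/3)*(1/58))*(1/334420) - 488482*(-1/291670) = (26/87)*(1/334420) + 244241/145835 = 13/14547270 + 244241/145835 = 142121666717/84860044818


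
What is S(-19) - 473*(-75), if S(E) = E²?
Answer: 35836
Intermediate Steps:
S(-19) - 473*(-75) = (-19)² - 473*(-75) = 361 + 35475 = 35836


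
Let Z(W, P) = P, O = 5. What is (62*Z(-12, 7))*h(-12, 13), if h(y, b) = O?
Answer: 2170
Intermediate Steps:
h(y, b) = 5
(62*Z(-12, 7))*h(-12, 13) = (62*7)*5 = 434*5 = 2170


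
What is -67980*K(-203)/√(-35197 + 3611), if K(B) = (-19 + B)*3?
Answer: -22637340*I*√31586/15793 ≈ -2.5475e+5*I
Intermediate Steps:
K(B) = -57 + 3*B
-67980*K(-203)/√(-35197 + 3611) = -67980*(-57 + 3*(-203))/√(-35197 + 3611) = -67980*(-I*√31586*(-57 - 609)/31586) = -67980*333*I*√31586/15793 = -22637340*I*√31586/15793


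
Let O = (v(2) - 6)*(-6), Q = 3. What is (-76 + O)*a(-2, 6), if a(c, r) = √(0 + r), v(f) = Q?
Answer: -58*√6 ≈ -142.07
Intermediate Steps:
v(f) = 3
a(c, r) = √r
O = 18 (O = (3 - 6)*(-6) = -3*(-6) = 18)
(-76 + O)*a(-2, 6) = (-76 + 18)*√6 = -58*√6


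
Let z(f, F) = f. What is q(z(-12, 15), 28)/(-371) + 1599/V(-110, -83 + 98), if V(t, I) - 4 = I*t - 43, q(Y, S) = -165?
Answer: -104848/208873 ≈ -0.50197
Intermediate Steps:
V(t, I) = -39 + I*t (V(t, I) = 4 + (I*t - 43) = 4 + (-43 + I*t) = -39 + I*t)
q(z(-12, 15), 28)/(-371) + 1599/V(-110, -83 + 98) = -165/(-371) + 1599/(-39 + (-83 + 98)*(-110)) = -165*(-1/371) + 1599/(-39 + 15*(-110)) = 165/371 + 1599/(-39 - 1650) = 165/371 + 1599/(-1689) = 165/371 + 1599*(-1/1689) = 165/371 - 533/563 = -104848/208873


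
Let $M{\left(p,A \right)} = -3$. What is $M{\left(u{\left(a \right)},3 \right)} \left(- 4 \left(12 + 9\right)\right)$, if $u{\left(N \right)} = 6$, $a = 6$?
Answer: $252$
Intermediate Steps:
$M{\left(u{\left(a \right)},3 \right)} \left(- 4 \left(12 + 9\right)\right) = - 3 \left(- 4 \left(12 + 9\right)\right) = - 3 \left(\left(-4\right) 21\right) = \left(-3\right) \left(-84\right) = 252$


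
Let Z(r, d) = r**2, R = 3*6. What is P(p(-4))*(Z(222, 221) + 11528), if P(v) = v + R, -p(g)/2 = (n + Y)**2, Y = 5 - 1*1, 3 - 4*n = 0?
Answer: -3299051/2 ≈ -1.6495e+6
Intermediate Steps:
n = 3/4 (n = 3/4 - 1/4*0 = 3/4 + 0 = 3/4 ≈ 0.75000)
R = 18
Y = 4 (Y = 5 - 1 = 4)
p(g) = -361/8 (p(g) = -2*(3/4 + 4)**2 = -2*(19/4)**2 = -2*361/16 = -361/8)
P(v) = 18 + v (P(v) = v + 18 = 18 + v)
P(p(-4))*(Z(222, 221) + 11528) = (18 - 361/8)*(222**2 + 11528) = -217*(49284 + 11528)/8 = -217/8*60812 = -3299051/2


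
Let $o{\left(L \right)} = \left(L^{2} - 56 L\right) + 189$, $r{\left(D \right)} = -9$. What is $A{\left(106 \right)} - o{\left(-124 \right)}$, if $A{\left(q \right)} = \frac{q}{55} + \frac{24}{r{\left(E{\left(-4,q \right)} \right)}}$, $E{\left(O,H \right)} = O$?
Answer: $- \frac{3714107}{165} \approx -22510.0$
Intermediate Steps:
$A{\left(q \right)} = - \frac{8}{3} + \frac{q}{55}$ ($A{\left(q \right)} = \frac{q}{55} + \frac{24}{-9} = q \frac{1}{55} + 24 \left(- \frac{1}{9}\right) = \frac{q}{55} - \frac{8}{3} = - \frac{8}{3} + \frac{q}{55}$)
$o{\left(L \right)} = 189 + L^{2} - 56 L$
$A{\left(106 \right)} - o{\left(-124 \right)} = \left(- \frac{8}{3} + \frac{1}{55} \cdot 106\right) - \left(189 + \left(-124\right)^{2} - -6944\right) = \left(- \frac{8}{3} + \frac{106}{55}\right) - \left(189 + 15376 + 6944\right) = - \frac{122}{165} - 22509 = - \frac{3714107}{165}$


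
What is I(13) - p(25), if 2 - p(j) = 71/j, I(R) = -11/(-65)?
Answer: 328/325 ≈ 1.0092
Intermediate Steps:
I(R) = 11/65 (I(R) = -11*(-1/65) = 11/65)
p(j) = 2 - 71/j
I(13) - p(25) = 11/65 - (2 - 71/25) = 11/65 - 1*(-21/25) = 11/65 + 21/25 = 328/325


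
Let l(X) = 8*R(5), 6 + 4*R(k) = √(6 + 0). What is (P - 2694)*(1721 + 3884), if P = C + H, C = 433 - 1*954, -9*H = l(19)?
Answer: -54037805/3 - 11210*√6/9 ≈ -1.8016e+7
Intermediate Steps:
R(k) = -3/2 + √6/4 (R(k) = -3/2 + √(6 + 0)/4 = -3/2 + √6/4)
l(X) = -12 + 2*√6 (l(X) = 8*(-3/2 + √6/4) = -12 + 2*√6)
H = 4/3 - 2*√6/9 (H = -(-12 + 2*√6)/9 = 4/3 - 2*√6/9 ≈ 0.78900)
C = -521 (C = 433 - 954 = -521)
P = -1559/3 - 2*√6/9 (P = -521 + (4/3 - 2*√6/9) = -1559/3 - 2*√6/9 ≈ -520.21)
(P - 2694)*(1721 + 3884) = ((-1559/3 - 2*√6/9) - 2694)*(1721 + 3884) = (-9641/3 - 2*√6/9)*5605 = -54037805/3 - 11210*√6/9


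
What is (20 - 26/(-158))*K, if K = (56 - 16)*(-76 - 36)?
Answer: -7136640/79 ≈ -90337.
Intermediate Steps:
K = -4480 (K = 40*(-112) = -4480)
(20 - 26/(-158))*K = (20 - 26/(-158))*(-4480) = (20 - 26*(-1/158))*(-4480) = (20 + 13/79)*(-4480) = (1593/79)*(-4480) = -7136640/79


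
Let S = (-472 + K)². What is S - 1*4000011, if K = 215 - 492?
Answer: -3439010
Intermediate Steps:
K = -277
S = 561001 (S = (-472 - 277)² = (-749)² = 561001)
S - 1*4000011 = 561001 - 1*4000011 = 561001 - 4000011 = -3439010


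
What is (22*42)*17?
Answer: 15708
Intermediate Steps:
(22*42)*17 = 924*17 = 15708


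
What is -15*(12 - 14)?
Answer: 30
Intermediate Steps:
-15*(12 - 14) = -15*(-2) = 30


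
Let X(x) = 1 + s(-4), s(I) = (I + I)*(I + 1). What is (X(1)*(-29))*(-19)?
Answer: 13775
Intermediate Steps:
s(I) = 2*I*(1 + I) (s(I) = (2*I)*(1 + I) = 2*I*(1 + I))
X(x) = 25 (X(x) = 1 + 2*(-4)*(1 - 4) = 1 + 2*(-4)*(-3) = 1 + 24 = 25)
(X(1)*(-29))*(-19) = (25*(-29))*(-19) = -725*(-19) = 13775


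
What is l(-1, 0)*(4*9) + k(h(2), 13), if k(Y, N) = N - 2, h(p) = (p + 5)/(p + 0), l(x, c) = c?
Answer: 11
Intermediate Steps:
h(p) = (5 + p)/p
k(Y, N) = -2 + N
l(-1, 0)*(4*9) + k(h(2), 13) = 0*(4*9) + (-2 + 13) = 0*36 + 11 = 0 + 11 = 11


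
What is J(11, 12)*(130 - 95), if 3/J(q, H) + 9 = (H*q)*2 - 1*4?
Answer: 105/251 ≈ 0.41833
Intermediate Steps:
J(q, H) = 3/(-13 + 2*H*q) (J(q, H) = 3/(-9 + ((H*q)*2 - 1*4)) = 3/(-9 + (2*H*q - 4)) = 3/(-9 + (-4 + 2*H*q)) = 3/(-13 + 2*H*q))
J(11, 12)*(130 - 95) = (3/(-13 + 2*12*11))*(130 - 95) = (3/(-13 + 264))*35 = (3/251)*35 = 105/251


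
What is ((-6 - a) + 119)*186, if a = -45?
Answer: 29388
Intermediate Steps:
((-6 - a) + 119)*186 = ((-6 - 1*(-45)) + 119)*186 = ((-6 + 45) + 119)*186 = (39 + 119)*186 = 158*186 = 29388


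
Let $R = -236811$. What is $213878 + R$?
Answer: $-22933$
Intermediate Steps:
$213878 + R = 213878 - 236811 = -22933$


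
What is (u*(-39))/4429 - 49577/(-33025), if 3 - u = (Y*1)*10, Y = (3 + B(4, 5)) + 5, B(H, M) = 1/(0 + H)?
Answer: 643941091/292535450 ≈ 2.2012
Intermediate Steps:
B(H, M) = 1/H
Y = 33/4 (Y = (3 + 1/4) + 5 = (3 + ¼) + 5 = 13/4 + 5 = 33/4 ≈ 8.2500)
u = -159/2 (u = 3 - (33/4)*1*10 = 3 - 33*10/4 = 3 - 1*165/2 = 3 - 165/2 = -159/2 ≈ -79.500)
(u*(-39))/4429 - 49577/(-33025) = -159/2*(-39)/4429 - 49577/(-33025) = (6201/2)*(1/4429) - 49577*(-1/33025) = 6201/8858 + 49577/33025 = 643941091/292535450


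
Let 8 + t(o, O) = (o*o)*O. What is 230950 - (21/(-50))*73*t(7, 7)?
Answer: 2412211/10 ≈ 2.4122e+5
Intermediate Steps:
t(o, O) = -8 + O*o**2 (t(o, O) = -8 + (o*o)*O = -8 + o**2*O = -8 + O*o**2)
230950 - (21/(-50))*73*t(7, 7) = 230950 - (21/(-50))*73*(-8 + 7*7**2) = 230950 - (21*(-1/50))*73*(-8 + 7*49) = 230950 - (-21/50*73)*(-8 + 343) = 230950 - (-1533)*335/50 = 230950 - 1*(-102711/10) = 230950 + 102711/10 = 2412211/10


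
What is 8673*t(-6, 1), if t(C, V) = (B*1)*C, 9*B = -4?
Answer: 23128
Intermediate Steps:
B = -4/9 (B = (1/9)*(-4) = -4/9 ≈ -0.44444)
t(C, V) = -4*C/9 (t(C, V) = (-4/9*1)*C = -4*C/9)
8673*t(-6, 1) = 8673*(-4/9*(-6)) = 8673*(8/3) = 23128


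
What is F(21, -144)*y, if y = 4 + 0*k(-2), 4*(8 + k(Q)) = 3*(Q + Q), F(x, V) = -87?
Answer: -348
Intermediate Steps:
k(Q) = -8 + 3*Q/2 (k(Q) = -8 + (3*(Q + Q))/4 = -8 + (3*(2*Q))/4 = -8 + (6*Q)/4 = -8 + 3*Q/2)
y = 4 (y = 4 + 0*(-8 + (3/2)*(-2)) = 4 + 0*(-8 - 3) = 4 + 0*(-11) = 4 + 0 = 4)
F(21, -144)*y = -87*4 = -348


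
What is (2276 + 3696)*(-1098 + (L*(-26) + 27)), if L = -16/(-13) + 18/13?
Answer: -6802108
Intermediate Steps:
L = 34/13 (L = -16*(-1/13) + 18*(1/13) = 16/13 + 18/13 = 34/13 ≈ 2.6154)
(2276 + 3696)*(-1098 + (L*(-26) + 27)) = (2276 + 3696)*(-1098 + ((34/13)*(-26) + 27)) = 5972*(-1098 + (-68 + 27)) = 5972*(-1098 - 41) = 5972*(-1139) = -6802108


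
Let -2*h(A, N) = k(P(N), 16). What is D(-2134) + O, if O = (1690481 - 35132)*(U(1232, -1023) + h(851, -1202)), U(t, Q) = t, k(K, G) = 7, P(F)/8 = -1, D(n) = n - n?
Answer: 4067192493/2 ≈ 2.0336e+9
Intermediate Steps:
D(n) = 0
P(F) = -8 (P(F) = 8*(-1) = -8)
h(A, N) = -7/2 (h(A, N) = -1/2*7 = -7/2)
O = 4067192493/2 (O = (1690481 - 35132)*(1232 - 7/2) = 1655349*(2457/2) = 4067192493/2 ≈ 2.0336e+9)
D(-2134) + O = 0 + 4067192493/2 = 4067192493/2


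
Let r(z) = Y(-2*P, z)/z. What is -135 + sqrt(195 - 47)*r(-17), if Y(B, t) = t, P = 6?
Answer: -135 + 2*sqrt(37) ≈ -122.83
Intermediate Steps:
r(z) = 1 (r(z) = z/z = 1)
-135 + sqrt(195 - 47)*r(-17) = -135 + sqrt(195 - 47)*1 = -135 + sqrt(148)*1 = -135 + (2*sqrt(37))*1 = -135 + 2*sqrt(37)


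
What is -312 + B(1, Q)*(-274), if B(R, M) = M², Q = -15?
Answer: -61962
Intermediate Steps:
-312 + B(1, Q)*(-274) = -312 + (-15)²*(-274) = -312 + 225*(-274) = -312 - 61650 = -61962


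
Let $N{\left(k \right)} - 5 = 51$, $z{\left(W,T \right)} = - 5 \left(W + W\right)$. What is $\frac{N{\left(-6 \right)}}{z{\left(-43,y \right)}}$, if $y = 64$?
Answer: $\frac{28}{215} \approx 0.13023$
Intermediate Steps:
$z{\left(W,T \right)} = - 10 W$ ($z{\left(W,T \right)} = - 5 \cdot 2 W = - 10 W$)
$N{\left(k \right)} = 56$ ($N{\left(k \right)} = 5 + 51 = 56$)
$\frac{N{\left(-6 \right)}}{z{\left(-43,y \right)}} = \frac{56}{\left(-10\right) \left(-43\right)} = \frac{56}{430} = 56 \cdot \frac{1}{430} = \frac{28}{215}$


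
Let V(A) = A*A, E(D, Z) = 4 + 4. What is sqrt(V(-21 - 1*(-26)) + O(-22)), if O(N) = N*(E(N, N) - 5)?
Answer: I*sqrt(41) ≈ 6.4031*I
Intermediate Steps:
E(D, Z) = 8
O(N) = 3*N (O(N) = N*(8 - 5) = N*3 = 3*N)
V(A) = A**2
sqrt(V(-21 - 1*(-26)) + O(-22)) = sqrt((-21 - 1*(-26))**2 + 3*(-22)) = sqrt((-21 + 26)**2 - 66) = sqrt(5**2 - 66) = sqrt(25 - 66) = sqrt(-41) = I*sqrt(41)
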